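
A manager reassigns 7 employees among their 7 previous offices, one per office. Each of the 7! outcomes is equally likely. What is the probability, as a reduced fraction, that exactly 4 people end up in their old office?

1/72

Favorable outcomes: C(7,4)·!3 = 35·2 = 70.
Total outcomes: 7! = 5040.
Probability = 70/5040 = 1/72.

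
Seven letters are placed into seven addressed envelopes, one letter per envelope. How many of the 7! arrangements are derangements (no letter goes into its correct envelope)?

Use !n = n·!(n-1) + (-1)^n.
!7 = 7·265 - 1 = 1854

1854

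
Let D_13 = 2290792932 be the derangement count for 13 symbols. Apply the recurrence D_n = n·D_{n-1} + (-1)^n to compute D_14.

32071101049

D_14 = 14·2290792932 + 1 = 32071101049.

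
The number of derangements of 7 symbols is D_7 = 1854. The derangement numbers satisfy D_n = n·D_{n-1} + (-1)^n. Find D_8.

14833

D_8 = 8·1854 + 1 = 14833.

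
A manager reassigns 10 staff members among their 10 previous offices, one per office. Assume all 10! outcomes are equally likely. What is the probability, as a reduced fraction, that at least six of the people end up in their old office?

Favorable outcomes: Σ_{i≥6} C(10,i)·!(10-i) = 210·9 + 120·2 + 45·1 + 10·0 + 1·1 = 2176.
Total outcomes: 10! = 3628800.
Probability = 2176/3628800 = 17/28350.

17/28350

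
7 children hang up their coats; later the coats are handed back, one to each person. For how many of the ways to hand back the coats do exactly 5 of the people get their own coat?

21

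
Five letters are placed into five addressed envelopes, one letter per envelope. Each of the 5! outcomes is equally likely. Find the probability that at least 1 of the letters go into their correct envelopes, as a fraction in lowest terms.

19/30

Favorable outcomes: Σ_{i≥1} C(5,i)·!(5-i) = 5·9 + 10·2 + 10·1 + 5·0 + 1·1 = 76.
Total outcomes: 5! = 120.
Probability = 76/120 = 19/30.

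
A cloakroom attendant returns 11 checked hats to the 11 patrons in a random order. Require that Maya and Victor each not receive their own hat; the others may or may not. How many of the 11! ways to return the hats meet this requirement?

Let A_j be the event that the j-th constrained one is fixed. By inclusion-exclusion over the 2 events:
Σ_{j=0}^{2} (-1)^j C(2,j)(11-j)!
= C(2,0)·11! - C(2,1)·10! + C(2,2)·9!
= 39916800 - 7257600 + 362880
= 33022080

33022080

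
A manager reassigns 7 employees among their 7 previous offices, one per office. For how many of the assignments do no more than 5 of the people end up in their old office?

5039

# with exactly i fixed is C(7,i)·!(7-i); sum over i=0..5:
  i=0: C(7,0)·!7 = 1·1854 = 1854
  i=1: C(7,1)·!6 = 7·265 = 1855
  i=2: C(7,2)·!5 = 21·44 = 924
  i=3: C(7,3)·!4 = 35·9 = 315
  i=4: C(7,4)·!3 = 35·2 = 70
  i=5: C(7,5)·!2 = 21·1 = 21
Total = 5039.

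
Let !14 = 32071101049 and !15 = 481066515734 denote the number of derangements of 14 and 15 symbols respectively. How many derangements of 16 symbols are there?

7697064251745

!16 = (16-1)·(!15 + !14) = 15·(481066515734 + 32071101049) = 15·513137616783 = 7697064251745.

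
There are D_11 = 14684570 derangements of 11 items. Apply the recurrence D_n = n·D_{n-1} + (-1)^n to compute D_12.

D_12 = 12·14684570 + 1 = 176214841.

176214841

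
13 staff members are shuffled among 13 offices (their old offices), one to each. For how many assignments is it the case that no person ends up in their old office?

2290792932

Use !n = n·!(n-1) + (-1)^n.
!13 = 13·176214841 - 1 = 2290792932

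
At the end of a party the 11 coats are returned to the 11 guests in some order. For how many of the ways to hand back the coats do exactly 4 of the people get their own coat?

611820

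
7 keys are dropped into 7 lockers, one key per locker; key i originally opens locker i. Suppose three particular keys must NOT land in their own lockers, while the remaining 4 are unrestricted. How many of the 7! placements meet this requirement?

Inclusion-exclusion on the 3 forbidden self-matches:
Σ_{j=0}^{3} (-1)^j C(3,j)(7-j)!
= C(3,0)·7! - C(3,1)·6! + C(3,2)·5! - C(3,3)·4!
= 5040 - 2160 + 360 - 24
= 3216

3216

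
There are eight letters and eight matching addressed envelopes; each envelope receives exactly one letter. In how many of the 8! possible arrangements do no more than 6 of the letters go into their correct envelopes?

40319

Sum C(8,i)·!(8-i) for i = 0..6:
  i=0: C(8,0)·!8 = 1·14833 = 14833
  i=1: C(8,1)·!7 = 8·1854 = 14832
  i=2: C(8,2)·!6 = 28·265 = 7420
  i=3: C(8,3)·!5 = 56·44 = 2464
  i=4: C(8,4)·!4 = 70·9 = 630
  i=5: C(8,5)·!3 = 56·2 = 112
  i=6: C(8,6)·!2 = 28·1 = 28
Total = 40319.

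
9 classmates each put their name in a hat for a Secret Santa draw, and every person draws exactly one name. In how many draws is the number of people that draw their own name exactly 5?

1134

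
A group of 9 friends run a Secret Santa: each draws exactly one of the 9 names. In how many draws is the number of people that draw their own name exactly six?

Pick the 6 fixed positions: C(9,6) = 84 ways.
The remaining 3 must be deranged: !3 = 2.
Total: 84 × 2 = 168.

168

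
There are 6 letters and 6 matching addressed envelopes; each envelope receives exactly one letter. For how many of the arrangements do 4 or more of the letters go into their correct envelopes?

16

# with exactly i fixed is C(6,i)·!(6-i); sum over i=4..6:
  i=4: C(6,4)·!2 = 15·1 = 15
  i=5: C(6,5)·!1 = 6·0 = 0
  i=6: C(6,6)·!0 = 1·1 = 1
Total = 16.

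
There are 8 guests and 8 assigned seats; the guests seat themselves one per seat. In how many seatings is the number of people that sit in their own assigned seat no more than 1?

29665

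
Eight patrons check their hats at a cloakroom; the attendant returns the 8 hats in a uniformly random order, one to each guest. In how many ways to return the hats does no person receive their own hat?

14833

!8 is the nearest integer to 8!/e.
8! = 40320, and 40320/e ≈ 14832.90, so !8 = 14833.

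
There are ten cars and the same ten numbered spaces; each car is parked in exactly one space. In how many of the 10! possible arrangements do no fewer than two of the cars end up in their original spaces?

958879

Sum C(10,i)·!(10-i) for i = 2..10:
  i=2: C(10,2)·!8 = 45·14833 = 667485
  i=3: C(10,3)·!7 = 120·1854 = 222480
  i=4: C(10,4)·!6 = 210·265 = 55650
  i=5: C(10,5)·!5 = 252·44 = 11088
  i=6: C(10,6)·!4 = 210·9 = 1890
  i=7: C(10,7)·!3 = 120·2 = 240
  i=8: C(10,8)·!2 = 45·1 = 45
  i=9: C(10,9)·!1 = 10·0 = 0
  i=10: C(10,10)·!0 = 1·1 = 1
Total = 958879.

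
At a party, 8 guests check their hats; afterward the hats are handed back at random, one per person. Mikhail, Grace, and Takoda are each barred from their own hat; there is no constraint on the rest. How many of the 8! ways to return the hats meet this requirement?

Let A_j be the event that the j-th constrained one is fixed. By inclusion-exclusion over the 3 events:
Σ_{j=0}^{3} (-1)^j C(3,j)(8-j)!
= C(3,0)·8! - C(3,1)·7! + C(3,2)·6! - C(3,3)·5!
= 40320 - 15120 + 2160 - 120
= 27240

27240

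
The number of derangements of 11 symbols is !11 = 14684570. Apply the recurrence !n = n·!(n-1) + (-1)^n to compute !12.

!12 = 12·14684570 + 1 = 176214841.

176214841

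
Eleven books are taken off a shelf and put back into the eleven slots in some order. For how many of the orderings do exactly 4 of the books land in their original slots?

611820

Choose which 4 of the 11 are fixed: C(11,4) = 330.
The remaining 7 must be deranged: !7 = 1854.
Total: 330 × 1854 = 611820.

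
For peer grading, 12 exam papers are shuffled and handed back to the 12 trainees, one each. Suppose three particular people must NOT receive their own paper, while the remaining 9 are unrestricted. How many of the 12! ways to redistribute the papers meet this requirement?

369774720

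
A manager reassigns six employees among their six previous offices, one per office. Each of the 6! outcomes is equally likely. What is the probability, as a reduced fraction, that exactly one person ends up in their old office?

11/30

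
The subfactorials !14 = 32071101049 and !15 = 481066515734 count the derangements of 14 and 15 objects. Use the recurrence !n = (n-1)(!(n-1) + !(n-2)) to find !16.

!16 = (16-1)·(!15 + !14) = 15·(481066515734 + 32071101049) = 15·513137616783 = 7697064251745.

7697064251745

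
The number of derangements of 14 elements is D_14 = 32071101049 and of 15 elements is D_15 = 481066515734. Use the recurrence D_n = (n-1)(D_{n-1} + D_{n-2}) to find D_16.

7697064251745

D_16 = (16-1)·(D_15 + D_14) = 15·(481066515734 + 32071101049) = 15·513137616783 = 7697064251745.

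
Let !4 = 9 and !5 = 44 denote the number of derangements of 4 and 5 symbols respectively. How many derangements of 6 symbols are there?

!6 = (6-1)·(!5 + !4) = 5·(44 + 9) = 5·53 = 265.

265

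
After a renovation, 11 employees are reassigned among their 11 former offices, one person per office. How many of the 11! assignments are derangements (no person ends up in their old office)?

14684570

!11 = 11! · Σ_{k=0}^{11} (-1)^k/k!
= 11! - 11!/1! + 11!/2! - 11!/3! + 11!/4! - 11!/5! + 11!/6! - 11!/7! + 11!/8! - 11!/9! + 11!/10! - 11!/11!
= 39916800 - 39916800 + 19958400 - 6652800 + 1663200 - 332640 + 55440 - 7920 + 990 - 110 + 11 - 1
= 14684570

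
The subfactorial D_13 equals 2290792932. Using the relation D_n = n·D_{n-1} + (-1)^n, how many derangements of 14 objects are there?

D_14 = 14·2290792932 + 1 = 32071101049.

32071101049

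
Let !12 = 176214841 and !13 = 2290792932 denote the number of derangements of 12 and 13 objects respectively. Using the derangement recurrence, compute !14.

32071101049

!14 = (14-1)·(!13 + !12) = 13·(2290792932 + 176214841) = 13·2467007773 = 32071101049.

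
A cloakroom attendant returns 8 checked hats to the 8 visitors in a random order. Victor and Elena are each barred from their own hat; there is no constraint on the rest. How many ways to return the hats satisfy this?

30960

Inclusion-exclusion on the 2 forbidden self-matches:
Σ_{j=0}^{2} (-1)^j C(2,j)(8-j)!
= C(2,0)·8! - C(2,1)·7! + C(2,2)·6!
= 40320 - 10080 + 720
= 30960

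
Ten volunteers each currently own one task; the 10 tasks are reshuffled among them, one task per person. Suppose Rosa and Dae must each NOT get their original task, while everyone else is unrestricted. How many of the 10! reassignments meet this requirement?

Inclusion-exclusion on the 2 forbidden self-matches:
Σ_{j=0}^{2} (-1)^j C(2,j)(10-j)!
= C(2,0)·10! - C(2,1)·9! + C(2,2)·8!
= 3628800 - 725760 + 40320
= 2943360

2943360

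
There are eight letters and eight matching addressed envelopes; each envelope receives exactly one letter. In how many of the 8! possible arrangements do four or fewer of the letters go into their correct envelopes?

40179

Sum C(8,i)·!(8-i) for i = 0..4:
  i=0: C(8,0)·!8 = 1·14833 = 14833
  i=1: C(8,1)·!7 = 8·1854 = 14832
  i=2: C(8,2)·!6 = 28·265 = 7420
  i=3: C(8,3)·!5 = 56·44 = 2464
  i=4: C(8,4)·!4 = 70·9 = 630
Total = 40179.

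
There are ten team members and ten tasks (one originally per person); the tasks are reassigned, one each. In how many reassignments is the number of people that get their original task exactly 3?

Pick the 3 fixed positions: C(10,3) = 120 ways.
The remaining 7 must be deranged: !7 = 1854.
Total: 120 × 1854 = 222480.

222480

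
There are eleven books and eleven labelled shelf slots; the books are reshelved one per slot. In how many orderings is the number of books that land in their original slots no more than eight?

39916744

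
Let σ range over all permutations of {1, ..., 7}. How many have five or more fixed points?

22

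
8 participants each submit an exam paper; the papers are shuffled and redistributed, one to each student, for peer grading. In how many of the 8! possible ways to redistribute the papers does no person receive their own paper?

14833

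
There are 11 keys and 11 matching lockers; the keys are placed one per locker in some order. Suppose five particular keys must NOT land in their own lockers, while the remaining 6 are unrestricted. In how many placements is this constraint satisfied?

Let A_j be the event that the j-th constrained one is fixed. By inclusion-exclusion over the 5 events:
Σ_{j=0}^{5} (-1)^j C(5,j)(11-j)!
= C(5,0)·11! - C(5,1)·10! + C(5,2)·9! - C(5,3)·8! + C(5,4)·7! - C(5,5)·6!
= 39916800 - 18144000 + 3628800 - 403200 + 25200 - 720
= 25022880

25022880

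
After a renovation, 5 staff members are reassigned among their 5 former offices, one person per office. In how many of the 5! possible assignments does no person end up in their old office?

44

The number of derangements of 5 is !5 = Σ_{k=0}^{5} (-1)^k·5!/k!
= 5! - 5!/1! + 5!/2! - 5!/3! + 5!/4! - 5!/5!
= 120 - 120 + 60 - 20 + 5 - 1
= 44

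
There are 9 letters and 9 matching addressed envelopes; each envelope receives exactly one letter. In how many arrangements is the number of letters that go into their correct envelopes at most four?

361541

Sum C(9,i)·!(9-i) for i = 0..4:
  i=0: C(9,0)·!9 = 1·133496 = 133496
  i=1: C(9,1)·!8 = 9·14833 = 133497
  i=2: C(9,2)·!7 = 36·1854 = 66744
  i=3: C(9,3)·!6 = 84·265 = 22260
  i=4: C(9,4)·!5 = 126·44 = 5544
Total = 361541.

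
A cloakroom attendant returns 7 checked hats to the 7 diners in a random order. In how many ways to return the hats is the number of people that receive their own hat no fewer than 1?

Sum C(7,i)·!(7-i) for i = 1..7:
  i=1: C(7,1)·!6 = 7·265 = 1855
  i=2: C(7,2)·!5 = 21·44 = 924
  i=3: C(7,3)·!4 = 35·9 = 315
  i=4: C(7,4)·!3 = 35·2 = 70
  i=5: C(7,5)·!2 = 21·1 = 21
  i=6: C(7,6)·!1 = 7·0 = 0
  i=7: C(7,7)·!0 = 1·1 = 1
Total = 3186.

3186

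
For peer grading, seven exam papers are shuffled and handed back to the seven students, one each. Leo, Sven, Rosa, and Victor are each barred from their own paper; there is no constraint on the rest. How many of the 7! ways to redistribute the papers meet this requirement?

2790

Let A_j be the event that the j-th constrained one is fixed. By inclusion-exclusion over the 4 events:
Σ_{j=0}^{4} (-1)^j C(4,j)(7-j)!
= C(4,0)·7! - C(4,1)·6! + C(4,2)·5! - C(4,3)·4! + C(4,4)·3!
= 5040 - 2880 + 720 - 96 + 6
= 2790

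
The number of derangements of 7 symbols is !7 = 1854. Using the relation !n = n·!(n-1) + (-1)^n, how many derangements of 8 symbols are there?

14833

!8 = 8·1854 + 1 = 14833.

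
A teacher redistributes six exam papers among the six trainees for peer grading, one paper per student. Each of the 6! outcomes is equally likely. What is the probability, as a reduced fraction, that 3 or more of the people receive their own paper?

7/90

Favorable outcomes: Σ_{i≥3} C(6,i)·!(6-i) = 20·2 + 15·1 + 6·0 + 1·1 = 56.
Total outcomes: 6! = 720.
Probability = 56/720 = 7/90.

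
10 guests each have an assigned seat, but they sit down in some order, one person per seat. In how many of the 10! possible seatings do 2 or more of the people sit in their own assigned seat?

# with exactly i fixed is C(10,i)·!(10-i); sum over i=2..10:
  i=2: C(10,2)·!8 = 45·14833 = 667485
  i=3: C(10,3)·!7 = 120·1854 = 222480
  i=4: C(10,4)·!6 = 210·265 = 55650
  i=5: C(10,5)·!5 = 252·44 = 11088
  i=6: C(10,6)·!4 = 210·9 = 1890
  i=7: C(10,7)·!3 = 120·2 = 240
  i=8: C(10,8)·!2 = 45·1 = 45
  i=9: C(10,9)·!1 = 10·0 = 0
  i=10: C(10,10)·!0 = 1·1 = 1
Total = 958879.

958879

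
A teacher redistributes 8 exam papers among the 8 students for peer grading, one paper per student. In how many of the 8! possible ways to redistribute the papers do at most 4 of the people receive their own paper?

# with exactly i fixed is C(8,i)·!(8-i); sum over i=0..4:
  i=0: C(8,0)·!8 = 1·14833 = 14833
  i=1: C(8,1)·!7 = 8·1854 = 14832
  i=2: C(8,2)·!6 = 28·265 = 7420
  i=3: C(8,3)·!5 = 56·44 = 2464
  i=4: C(8,4)·!4 = 70·9 = 630
Total = 40179.

40179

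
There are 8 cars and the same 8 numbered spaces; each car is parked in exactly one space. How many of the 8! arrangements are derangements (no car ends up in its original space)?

14833

The number of derangements of 8 is !8 = Σ_{k=0}^{8} (-1)^k·8!/k!
= 8! - 8!/1! + 8!/2! - 8!/3! + 8!/4! - 8!/5! + 8!/6! - 8!/7! + 8!/8!
= 40320 - 40320 + 20160 - 6720 + 1680 - 336 + 56 - 8 + 1
= 14833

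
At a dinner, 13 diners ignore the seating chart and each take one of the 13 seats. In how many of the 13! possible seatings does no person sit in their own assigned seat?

2290792932

By inclusion-exclusion, !13 = Σ (-1)^k · 13!/k! for k=0..13
= 13! - 13!/1! + 13!/2! - 13!/3! + 13!/4! - 13!/5! + 13!/6! - 13!/7! + 13!/8! - 13!/9! + 13!/10! - 13!/11! + 13!/12! - 13!/13!
= 6227020800 - 6227020800 + 3113510400 - 1037836800 + 259459200 - 51891840 + 8648640 - 1235520 + 154440 - 17160 + 1716 - 156 + 13 - 1
= 2290792932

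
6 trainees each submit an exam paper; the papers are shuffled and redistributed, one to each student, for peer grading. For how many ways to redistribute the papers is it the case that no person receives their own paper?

!6 is the nearest integer to 6!/e.
6! = 720, and 720/e ≈ 264.87, so !6 = 265.

265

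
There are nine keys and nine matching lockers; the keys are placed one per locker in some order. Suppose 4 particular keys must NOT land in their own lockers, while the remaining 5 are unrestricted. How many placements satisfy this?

229080

Let A_j be the event that the j-th constrained one is fixed. By inclusion-exclusion over the 4 events:
Σ_{j=0}^{4} (-1)^j C(4,j)(9-j)!
= C(4,0)·9! - C(4,1)·8! + C(4,2)·7! - C(4,3)·6! + C(4,4)·5!
= 362880 - 161280 + 30240 - 2880 + 120
= 229080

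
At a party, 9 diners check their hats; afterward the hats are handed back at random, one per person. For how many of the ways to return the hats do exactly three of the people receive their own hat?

22260

Choose which 3 of the 9 are fixed: C(9,3) = 84.
The remaining 6 must be deranged: !6 = 265.
Total: 84 × 265 = 22260.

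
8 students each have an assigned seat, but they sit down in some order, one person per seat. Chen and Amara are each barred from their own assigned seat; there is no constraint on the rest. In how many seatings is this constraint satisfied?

30960

Let A_j be the event that the j-th constrained one is fixed. By inclusion-exclusion over the 2 events:
Σ_{j=0}^{2} (-1)^j C(2,j)(8-j)!
= C(2,0)·8! - C(2,1)·7! + C(2,2)·6!
= 40320 - 10080 + 720
= 30960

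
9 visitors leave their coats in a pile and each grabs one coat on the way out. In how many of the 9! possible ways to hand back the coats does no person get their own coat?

133496

The subfactorial !9 = [9!/e] (nearest integer).
9! = 362880, and 362880/e ≈ 133496.09, so !9 = 133496.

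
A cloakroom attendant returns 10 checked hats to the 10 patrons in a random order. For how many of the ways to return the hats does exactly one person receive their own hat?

Choose which one of the 10 is fixed: C(10,1) = 10.
The other 9 form a derangement: !9 = 133496.
Total: 10 × 133496 = 1334960.

1334960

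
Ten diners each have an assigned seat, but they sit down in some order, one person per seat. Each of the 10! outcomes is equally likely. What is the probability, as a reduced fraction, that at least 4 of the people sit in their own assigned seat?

34457/1814400

Favorable outcomes: Σ_{i≥4} C(10,i)·!(10-i) = 210·265 + 252·44 + 210·9 + 120·2 + 45·1 + 10·0 + 1·1 = 68914.
Total outcomes: 10! = 3628800.
Probability = 68914/3628800 = 34457/1814400.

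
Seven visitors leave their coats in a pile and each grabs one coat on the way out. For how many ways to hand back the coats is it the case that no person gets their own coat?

1854

Use !n = n·!(n-1) + (-1)^n.
!7 = 7·265 - 1 = 1854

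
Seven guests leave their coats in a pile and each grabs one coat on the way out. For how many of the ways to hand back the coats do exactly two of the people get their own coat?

924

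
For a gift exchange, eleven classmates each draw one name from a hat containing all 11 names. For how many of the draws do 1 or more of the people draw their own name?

25232230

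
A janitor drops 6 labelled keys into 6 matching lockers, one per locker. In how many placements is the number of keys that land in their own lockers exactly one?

264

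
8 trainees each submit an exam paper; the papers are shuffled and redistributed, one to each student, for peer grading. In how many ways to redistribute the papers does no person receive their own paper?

14833

By inclusion-exclusion, !8 = Σ (-1)^k · 8!/k! for k=0..8
= 8! - 8!/1! + 8!/2! - 8!/3! + 8!/4! - 8!/5! + 8!/6! - 8!/7! + 8!/8!
= 40320 - 40320 + 20160 - 6720 + 1680 - 336 + 56 - 8 + 1
= 14833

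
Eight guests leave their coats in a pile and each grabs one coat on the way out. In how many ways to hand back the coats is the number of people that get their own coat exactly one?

14832

Choose which one of the 8 is fixed: C(8,1) = 8.
The other 7 form a derangement: !7 = 1854.
Total: 8 × 1854 = 14832.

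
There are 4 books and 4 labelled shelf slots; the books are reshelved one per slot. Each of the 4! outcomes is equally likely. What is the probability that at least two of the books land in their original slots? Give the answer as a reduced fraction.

7/24

Favorable outcomes: Σ_{i≥2} C(4,i)·!(4-i) = 6·1 + 4·0 + 1·1 = 7.
Total outcomes: 4! = 24.
Probability = 7/24 = 7/24.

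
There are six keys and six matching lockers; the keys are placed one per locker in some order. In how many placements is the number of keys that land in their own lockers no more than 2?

Sum C(6,i)·!(6-i) for i = 0..2:
  i=0: C(6,0)·!6 = 1·265 = 265
  i=1: C(6,1)·!5 = 6·44 = 264
  i=2: C(6,2)·!4 = 15·9 = 135
Total = 664.

664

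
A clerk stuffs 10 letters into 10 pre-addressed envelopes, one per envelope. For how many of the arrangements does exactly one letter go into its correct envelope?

1334960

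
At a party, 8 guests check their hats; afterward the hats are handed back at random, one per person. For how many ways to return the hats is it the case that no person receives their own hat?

14833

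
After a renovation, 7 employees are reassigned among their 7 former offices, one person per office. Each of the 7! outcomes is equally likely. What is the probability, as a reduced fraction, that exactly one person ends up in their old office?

53/144

Favorable outcomes: C(7,1)·!6 = 7·265 = 1855.
Total outcomes: 7! = 5040.
Probability = 1855/5040 = 53/144.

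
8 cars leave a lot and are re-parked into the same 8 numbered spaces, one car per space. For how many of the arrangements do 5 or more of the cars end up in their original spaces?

# with exactly i fixed is C(8,i)·!(8-i); sum over i=5..8:
  i=5: C(8,5)·!3 = 56·2 = 112
  i=6: C(8,6)·!2 = 28·1 = 28
  i=7: C(8,7)·!1 = 8·0 = 0
  i=8: C(8,8)·!0 = 1·1 = 1
Total = 141.

141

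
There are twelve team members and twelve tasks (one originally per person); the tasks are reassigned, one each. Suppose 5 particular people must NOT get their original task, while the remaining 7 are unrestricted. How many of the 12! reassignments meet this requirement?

312273360

Let A_j be the event that the j-th constrained one is fixed. By inclusion-exclusion over the 5 events:
Σ_{j=0}^{5} (-1)^j C(5,j)(12-j)!
= C(5,0)·12! - C(5,1)·11! + C(5,2)·10! - C(5,3)·9! + C(5,4)·8! - C(5,5)·7!
= 479001600 - 199584000 + 36288000 - 3628800 + 201600 - 5040
= 312273360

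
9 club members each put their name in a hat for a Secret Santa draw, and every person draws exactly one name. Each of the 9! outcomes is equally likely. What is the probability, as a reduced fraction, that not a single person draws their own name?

16687/45360

Favorable outcomes: !9 = 133496.
Total outcomes: 9! = 362880.
Probability = 133496/362880 = 16687/45360.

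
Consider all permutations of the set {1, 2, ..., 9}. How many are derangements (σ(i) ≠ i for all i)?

The number of derangements of 9 is !9 = Σ_{k=0}^{9} (-1)^k·9!/k!
= 9! - 9!/1! + 9!/2! - 9!/3! + 9!/4! - 9!/5! + 9!/6! - 9!/7! + 9!/8! - 9!/9!
= 362880 - 362880 + 181440 - 60480 + 15120 - 3024 + 504 - 72 + 9 - 1
= 133496

133496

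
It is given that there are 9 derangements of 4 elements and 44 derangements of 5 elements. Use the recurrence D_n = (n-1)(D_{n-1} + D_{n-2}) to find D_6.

265

D_6 = (6-1)·(D_5 + D_4) = 5·(44 + 9) = 5·53 = 265.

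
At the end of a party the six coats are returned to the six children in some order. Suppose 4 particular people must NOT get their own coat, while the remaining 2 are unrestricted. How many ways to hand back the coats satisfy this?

362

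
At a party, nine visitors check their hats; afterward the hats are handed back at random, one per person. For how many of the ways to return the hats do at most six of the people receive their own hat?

362843

# with exactly i fixed is C(9,i)·!(9-i); sum over i=0..6:
  i=0: C(9,0)·!9 = 1·133496 = 133496
  i=1: C(9,1)·!8 = 9·14833 = 133497
  i=2: C(9,2)·!7 = 36·1854 = 66744
  i=3: C(9,3)·!6 = 84·265 = 22260
  i=4: C(9,4)·!5 = 126·44 = 5544
  i=5: C(9,5)·!4 = 126·9 = 1134
  i=6: C(9,6)·!3 = 84·2 = 168
Total = 362843.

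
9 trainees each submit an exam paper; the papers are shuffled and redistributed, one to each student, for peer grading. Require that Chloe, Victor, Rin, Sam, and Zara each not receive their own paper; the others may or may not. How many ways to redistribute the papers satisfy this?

205056

Let A_j be the event that the j-th constrained one is fixed. By inclusion-exclusion over the 5 events:
Σ_{j=0}^{5} (-1)^j C(5,j)(9-j)!
= C(5,0)·9! - C(5,1)·8! + C(5,2)·7! - C(5,3)·6! + C(5,4)·5! - C(5,5)·4!
= 362880 - 201600 + 50400 - 7200 + 600 - 24
= 205056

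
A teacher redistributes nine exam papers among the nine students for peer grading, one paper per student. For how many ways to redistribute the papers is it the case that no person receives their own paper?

133496

The subfactorial !9 = [9!/e] (nearest integer).
9! = 362880, and 362880/e ≈ 133496.09, so !9 = 133496.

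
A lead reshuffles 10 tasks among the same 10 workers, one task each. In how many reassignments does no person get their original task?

!10 is the nearest integer to 10!/e.
10! = 3628800, and 3628800/e ≈ 1334960.92, so !10 = 1334961.

1334961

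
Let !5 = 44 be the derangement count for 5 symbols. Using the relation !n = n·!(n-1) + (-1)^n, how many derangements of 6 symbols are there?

!6 = 6·44 + 1 = 265.

265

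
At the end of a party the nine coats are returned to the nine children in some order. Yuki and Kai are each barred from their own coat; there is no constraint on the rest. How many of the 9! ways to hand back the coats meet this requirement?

287280

Inclusion-exclusion on the 2 forbidden self-matches:
Σ_{j=0}^{2} (-1)^j C(2,j)(9-j)!
= C(2,0)·9! - C(2,1)·8! + C(2,2)·7!
= 362880 - 80640 + 5040
= 287280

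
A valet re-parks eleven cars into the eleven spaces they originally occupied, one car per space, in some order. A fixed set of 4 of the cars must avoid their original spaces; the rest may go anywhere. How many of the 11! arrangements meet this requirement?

Let A_j be the event that the j-th constrained one is fixed. By inclusion-exclusion over the 4 events:
Σ_{j=0}^{4} (-1)^j C(4,j)(11-j)!
= C(4,0)·11! - C(4,1)·10! + C(4,2)·9! - C(4,3)·8! + C(4,4)·7!
= 39916800 - 14515200 + 2177280 - 161280 + 5040
= 27422640

27422640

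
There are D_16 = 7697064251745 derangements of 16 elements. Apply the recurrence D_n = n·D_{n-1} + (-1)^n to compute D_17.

D_17 = 17·7697064251745 - 1 = 130850092279664.

130850092279664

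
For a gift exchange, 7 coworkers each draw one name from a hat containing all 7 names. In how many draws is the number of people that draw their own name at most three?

4948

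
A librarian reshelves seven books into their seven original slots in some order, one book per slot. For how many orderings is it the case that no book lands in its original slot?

The number of derangements of 7 is !7 = Σ_{k=0}^{7} (-1)^k·7!/k!
= 7! - 7!/1! + 7!/2! - 7!/3! + 7!/4! - 7!/5! + 7!/6! - 7!/7!
= 5040 - 5040 + 2520 - 840 + 210 - 42 + 7 - 1
= 1854

1854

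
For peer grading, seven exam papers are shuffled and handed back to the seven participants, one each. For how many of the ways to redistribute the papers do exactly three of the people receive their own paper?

315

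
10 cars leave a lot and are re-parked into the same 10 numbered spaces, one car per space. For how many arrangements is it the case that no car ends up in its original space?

1334961

!10 is the nearest integer to 10!/e.
10! = 3628800, and 3628800/e ≈ 1334960.92, so !10 = 1334961.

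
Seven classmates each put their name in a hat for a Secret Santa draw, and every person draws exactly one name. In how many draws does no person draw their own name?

!7 = 7! · Σ_{k=0}^{7} (-1)^k/k!
= 7! - 7!/1! + 7!/2! - 7!/3! + 7!/4! - 7!/5! + 7!/6! - 7!/7!
= 5040 - 5040 + 2520 - 840 + 210 - 42 + 7 - 1
= 1854

1854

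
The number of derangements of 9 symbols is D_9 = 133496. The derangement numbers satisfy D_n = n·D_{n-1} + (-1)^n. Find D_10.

D_10 = 10·133496 + 1 = 1334961.

1334961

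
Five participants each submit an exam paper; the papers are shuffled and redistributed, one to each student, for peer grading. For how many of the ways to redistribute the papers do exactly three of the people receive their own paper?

Pick the 3 fixed positions: C(5,3) = 10 ways.
The other 2 form a derangement: !2 = 1.
Total: 10 × 1 = 10.

10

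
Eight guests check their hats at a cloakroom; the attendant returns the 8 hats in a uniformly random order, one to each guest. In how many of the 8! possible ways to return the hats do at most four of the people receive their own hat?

40179

# with exactly i fixed is C(8,i)·!(8-i); sum over i=0..4:
  i=0: C(8,0)·!8 = 1·14833 = 14833
  i=1: C(8,1)·!7 = 8·1854 = 14832
  i=2: C(8,2)·!6 = 28·265 = 7420
  i=3: C(8,3)·!5 = 56·44 = 2464
  i=4: C(8,4)·!4 = 70·9 = 630
Total = 40179.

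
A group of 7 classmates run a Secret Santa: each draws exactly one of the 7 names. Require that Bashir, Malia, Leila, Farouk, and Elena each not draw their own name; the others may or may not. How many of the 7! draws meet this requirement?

2428

Let A_j be the event that the j-th constrained one is fixed. By inclusion-exclusion over the 5 events:
Σ_{j=0}^{5} (-1)^j C(5,j)(7-j)!
= C(5,0)·7! - C(5,1)·6! + C(5,2)·5! - C(5,3)·4! + C(5,4)·3! - C(5,5)·2!
= 5040 - 3600 + 1200 - 240 + 30 - 2
= 2428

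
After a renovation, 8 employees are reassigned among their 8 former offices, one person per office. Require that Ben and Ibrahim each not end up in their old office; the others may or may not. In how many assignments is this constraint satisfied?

30960

Let A_j be the event that the j-th constrained one is fixed. By inclusion-exclusion over the 2 events:
Σ_{j=0}^{2} (-1)^j C(2,j)(8-j)!
= C(2,0)·8! - C(2,1)·7! + C(2,2)·6!
= 40320 - 10080 + 720
= 30960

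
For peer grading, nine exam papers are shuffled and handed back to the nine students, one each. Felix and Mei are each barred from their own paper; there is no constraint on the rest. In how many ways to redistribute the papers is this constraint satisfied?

287280

Let A_j be the event that the j-th constrained one is fixed. By inclusion-exclusion over the 2 events:
Σ_{j=0}^{2} (-1)^j C(2,j)(9-j)!
= C(2,0)·9! - C(2,1)·8! + C(2,2)·7!
= 362880 - 80640 + 5040
= 287280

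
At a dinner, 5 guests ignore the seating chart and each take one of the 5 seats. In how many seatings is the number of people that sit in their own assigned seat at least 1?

Sum C(5,i)·!(5-i) for i = 1..5:
  i=1: C(5,1)·!4 = 5·9 = 45
  i=2: C(5,2)·!3 = 10·2 = 20
  i=3: C(5,3)·!2 = 10·1 = 10
  i=4: C(5,4)·!1 = 5·0 = 0
  i=5: C(5,5)·!0 = 1·1 = 1
Total = 76.

76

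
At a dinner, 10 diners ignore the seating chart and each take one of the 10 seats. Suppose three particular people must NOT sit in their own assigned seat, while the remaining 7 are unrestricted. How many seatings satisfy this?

2656080

Let A_j be the event that the j-th constrained one is fixed. By inclusion-exclusion over the 3 events:
Σ_{j=0}^{3} (-1)^j C(3,j)(10-j)!
= C(3,0)·10! - C(3,1)·9! + C(3,2)·8! - C(3,3)·7!
= 3628800 - 1088640 + 120960 - 5040
= 2656080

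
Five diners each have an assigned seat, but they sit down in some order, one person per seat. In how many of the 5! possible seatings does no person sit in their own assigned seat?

The subfactorial !5 = [5!/e] (nearest integer).
5! = 120, and 120/e ≈ 44.15, so !5 = 44.

44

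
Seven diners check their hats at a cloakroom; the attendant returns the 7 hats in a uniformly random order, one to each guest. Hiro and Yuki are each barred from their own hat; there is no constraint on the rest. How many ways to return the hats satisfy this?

Inclusion-exclusion on the 2 forbidden self-matches:
Σ_{j=0}^{2} (-1)^j C(2,j)(7-j)!
= C(2,0)·7! - C(2,1)·6! + C(2,2)·5!
= 5040 - 1440 + 120
= 3720

3720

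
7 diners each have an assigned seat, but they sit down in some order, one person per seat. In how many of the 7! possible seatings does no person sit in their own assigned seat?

1854

The subfactorial !7 = [7!/e] (nearest integer).
7! = 5040, and 5040/e ≈ 1854.11, so !7 = 1854.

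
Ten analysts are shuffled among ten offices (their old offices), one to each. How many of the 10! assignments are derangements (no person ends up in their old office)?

1334961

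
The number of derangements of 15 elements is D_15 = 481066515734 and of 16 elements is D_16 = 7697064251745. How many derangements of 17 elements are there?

130850092279664

D_17 = (17-1)·(D_16 + D_15) = 16·(7697064251745 + 481066515734) = 16·8178130767479 = 130850092279664.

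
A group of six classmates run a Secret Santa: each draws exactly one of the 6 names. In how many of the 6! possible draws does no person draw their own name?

265

The subfactorial !6 = [6!/e] (nearest integer).
6! = 720, and 720/e ≈ 264.87, so !6 = 265.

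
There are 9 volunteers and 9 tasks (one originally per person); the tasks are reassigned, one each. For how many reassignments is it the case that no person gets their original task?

133496

By inclusion-exclusion, !9 = Σ (-1)^k · 9!/k! for k=0..9
= 9! - 9!/1! + 9!/2! - 9!/3! + 9!/4! - 9!/5! + 9!/6! - 9!/7! + 9!/8! - 9!/9!
= 362880 - 362880 + 181440 - 60480 + 15120 - 3024 + 504 - 72 + 9 - 1
= 133496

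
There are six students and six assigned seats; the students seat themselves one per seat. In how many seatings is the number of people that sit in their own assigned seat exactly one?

264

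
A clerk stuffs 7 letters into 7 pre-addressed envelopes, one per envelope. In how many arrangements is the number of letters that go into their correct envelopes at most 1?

# with exactly i fixed is C(7,i)·!(7-i); sum over i=0..1:
  i=0: C(7,0)·!7 = 1·1854 = 1854
  i=1: C(7,1)·!6 = 7·265 = 1855
Total = 3709.

3709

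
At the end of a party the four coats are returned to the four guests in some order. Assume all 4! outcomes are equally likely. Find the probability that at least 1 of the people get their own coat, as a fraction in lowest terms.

5/8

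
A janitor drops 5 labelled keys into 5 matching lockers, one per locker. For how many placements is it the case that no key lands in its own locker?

44

!5 = 5! · Σ_{k=0}^{5} (-1)^k/k!
= 5! - 5!/1! + 5!/2! - 5!/3! + 5!/4! - 5!/5!
= 120 - 120 + 60 - 20 + 5 - 1
= 44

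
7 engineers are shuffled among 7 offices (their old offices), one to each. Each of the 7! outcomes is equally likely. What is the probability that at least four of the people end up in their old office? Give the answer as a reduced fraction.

23/1260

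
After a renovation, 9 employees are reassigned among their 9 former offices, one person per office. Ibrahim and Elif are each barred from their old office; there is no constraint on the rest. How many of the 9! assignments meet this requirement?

287280

Let A_j be the event that the j-th constrained one is fixed. By inclusion-exclusion over the 2 events:
Σ_{j=0}^{2} (-1)^j C(2,j)(9-j)!
= C(2,0)·9! - C(2,1)·8! + C(2,2)·7!
= 362880 - 80640 + 5040
= 287280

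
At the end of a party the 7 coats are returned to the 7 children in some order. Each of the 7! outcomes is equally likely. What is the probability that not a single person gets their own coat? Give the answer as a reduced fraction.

103/280

Favorable outcomes: !7 = 1854.
Total outcomes: 7! = 5040.
Probability = 1854/5040 = 103/280.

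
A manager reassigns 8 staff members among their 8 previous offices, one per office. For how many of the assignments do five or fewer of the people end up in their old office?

40291

# with exactly i fixed is C(8,i)·!(8-i); sum over i=0..5:
  i=0: C(8,0)·!8 = 1·14833 = 14833
  i=1: C(8,1)·!7 = 8·1854 = 14832
  i=2: C(8,2)·!6 = 28·265 = 7420
  i=3: C(8,3)·!5 = 56·44 = 2464
  i=4: C(8,4)·!4 = 70·9 = 630
  i=5: C(8,5)·!3 = 56·2 = 112
Total = 40291.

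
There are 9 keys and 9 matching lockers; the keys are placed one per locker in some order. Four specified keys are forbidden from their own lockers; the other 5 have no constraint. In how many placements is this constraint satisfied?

229080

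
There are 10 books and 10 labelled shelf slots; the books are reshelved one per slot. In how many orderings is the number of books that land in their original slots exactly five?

11088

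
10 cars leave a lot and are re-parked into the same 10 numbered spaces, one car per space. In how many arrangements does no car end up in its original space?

Recurrence: !10 = 10·!9 + (-1)^10.
!10 = 10·133496 + 1 = 1334961

1334961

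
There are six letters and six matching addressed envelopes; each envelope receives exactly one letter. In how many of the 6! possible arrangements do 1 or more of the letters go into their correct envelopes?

455

Sum C(6,i)·!(6-i) for i = 1..6:
  i=1: C(6,1)·!5 = 6·44 = 264
  i=2: C(6,2)·!4 = 15·9 = 135
  i=3: C(6,3)·!3 = 20·2 = 40
  i=4: C(6,4)·!2 = 15·1 = 15
  i=5: C(6,5)·!1 = 6·0 = 0
  i=6: C(6,6)·!0 = 1·1 = 1
Total = 455.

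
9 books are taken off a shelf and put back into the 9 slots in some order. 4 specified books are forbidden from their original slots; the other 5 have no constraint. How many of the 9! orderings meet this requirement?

Let A_j be the event that the j-th constrained one is fixed. By inclusion-exclusion over the 4 events:
Σ_{j=0}^{4} (-1)^j C(4,j)(9-j)!
= C(4,0)·9! - C(4,1)·8! + C(4,2)·7! - C(4,3)·6! + C(4,4)·5!
= 362880 - 161280 + 30240 - 2880 + 120
= 229080

229080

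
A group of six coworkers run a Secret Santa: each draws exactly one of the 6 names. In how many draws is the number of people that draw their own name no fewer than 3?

56

# with exactly i fixed is C(6,i)·!(6-i); sum over i=3..6:
  i=3: C(6,3)·!3 = 20·2 = 40
  i=4: C(6,4)·!2 = 15·1 = 15
  i=5: C(6,5)·!1 = 6·0 = 0
  i=6: C(6,6)·!0 = 1·1 = 1
Total = 56.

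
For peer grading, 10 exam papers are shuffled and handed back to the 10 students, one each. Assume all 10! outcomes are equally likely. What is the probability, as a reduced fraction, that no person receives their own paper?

16481/44800

Favorable outcomes: !10 = 1334961.
Total outcomes: 10! = 3628800.
Probability = 1334961/3628800 = 16481/44800.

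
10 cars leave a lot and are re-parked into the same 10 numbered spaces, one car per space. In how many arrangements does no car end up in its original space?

1334961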